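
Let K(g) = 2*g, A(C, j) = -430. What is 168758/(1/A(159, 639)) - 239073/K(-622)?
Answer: -90271790287/1244 ≈ -7.2566e+7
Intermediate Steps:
168758/(1/A(159, 639)) - 239073/K(-622) = 168758/(1/(-430)) - 239073/(2*(-622)) = 168758/(-1/430) - 239073/(-1244) = 168758*(-430) - 239073*(-1/1244) = -72565940 + 239073/1244 = -90271790287/1244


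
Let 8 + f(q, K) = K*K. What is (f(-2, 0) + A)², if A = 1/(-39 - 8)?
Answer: 142129/2209 ≈ 64.341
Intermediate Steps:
f(q, K) = -8 + K² (f(q, K) = -8 + K*K = -8 + K²)
A = -1/47 (A = 1/(-47) = -1/47 ≈ -0.021277)
(f(-2, 0) + A)² = ((-8 + 0²) - 1/47)² = ((-8 + 0) - 1/47)² = (-8 - 1/47)² = (-377/47)² = 142129/2209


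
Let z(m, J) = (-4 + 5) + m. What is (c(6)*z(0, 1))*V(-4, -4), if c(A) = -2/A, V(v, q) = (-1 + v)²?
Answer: -25/3 ≈ -8.3333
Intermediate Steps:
z(m, J) = 1 + m
(c(6)*z(0, 1))*V(-4, -4) = ((-2/6)*(1 + 0))*(-1 - 4)² = (-2*⅙*1)*(-5)² = -⅓*1*25 = -⅓*25 = -25/3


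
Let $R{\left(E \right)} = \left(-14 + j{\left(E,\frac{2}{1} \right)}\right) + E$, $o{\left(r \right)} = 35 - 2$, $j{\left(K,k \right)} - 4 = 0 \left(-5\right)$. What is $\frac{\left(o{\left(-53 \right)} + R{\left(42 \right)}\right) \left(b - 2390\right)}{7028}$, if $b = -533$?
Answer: $- \frac{189995}{7028} \approx -27.034$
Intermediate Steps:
$j{\left(K,k \right)} = 4$ ($j{\left(K,k \right)} = 4 + 0 \left(-5\right) = 4 + 0 = 4$)
$o{\left(r \right)} = 33$
$R{\left(E \right)} = -10 + E$ ($R{\left(E \right)} = \left(-14 + 4\right) + E = -10 + E$)
$\frac{\left(o{\left(-53 \right)} + R{\left(42 \right)}\right) \left(b - 2390\right)}{7028} = \frac{\left(33 + \left(-10 + 42\right)\right) \left(-533 - 2390\right)}{7028} = \left(33 + 32\right) \left(-2923\right) \frac{1}{7028} = 65 \left(-2923\right) \frac{1}{7028} = \left(-189995\right) \frac{1}{7028} = - \frac{189995}{7028}$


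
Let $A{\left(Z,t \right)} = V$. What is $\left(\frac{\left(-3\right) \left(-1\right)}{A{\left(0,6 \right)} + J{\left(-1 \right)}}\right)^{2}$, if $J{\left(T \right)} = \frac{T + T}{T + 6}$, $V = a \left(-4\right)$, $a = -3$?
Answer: $\frac{225}{3364} \approx 0.066885$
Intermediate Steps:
$V = 12$ ($V = \left(-3\right) \left(-4\right) = 12$)
$J{\left(T \right)} = \frac{2 T}{6 + T}$
$A{\left(Z,t \right)} = 12$
$\left(\frac{\left(-3\right) \left(-1\right)}{A{\left(0,6 \right)} + J{\left(-1 \right)}}\right)^{2} = \left(\frac{\left(-3\right) \left(-1\right)}{12 + 2 \left(-1\right) \frac{1}{6 - 1}}\right)^{2} = \left(\frac{3}{12 + 2 \left(-1\right) \frac{1}{5}}\right)^{2} = \left(\frac{3}{12 - \frac{2}{5}}\right)^{2} = \left(\frac{3}{\frac{58}{5}}\right)^{2} = \left(3 \cdot \frac{5}{58}\right)^{2} = \left(\frac{15}{58}\right)^{2} = \frac{225}{3364}$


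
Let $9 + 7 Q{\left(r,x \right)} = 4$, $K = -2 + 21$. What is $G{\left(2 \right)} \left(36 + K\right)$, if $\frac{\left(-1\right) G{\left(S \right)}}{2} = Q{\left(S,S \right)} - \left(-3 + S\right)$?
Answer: $- \frac{220}{7} \approx -31.429$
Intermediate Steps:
$K = 19$
$Q{\left(r,x \right)} = - \frac{5}{7}$ ($Q{\left(r,x \right)} = - \frac{9}{7} + \frac{1}{7} \cdot 4 = - \frac{9}{7} + \frac{4}{7} = - \frac{5}{7}$)
$G{\left(S \right)} = - \frac{32}{7} + 2 S$ ($G{\left(S \right)} = - 2 \left(- \frac{5}{7} - \left(-3 + S\right)\right) = - 2 \left(\frac{16}{7} - S\right) = - \frac{32}{7} + 2 S$)
$G{\left(2 \right)} \left(36 + K\right) = \left(- \frac{32}{7} + 2 \cdot 2\right) \left(36 + 19\right) = \left(- \frac{32}{7} + 4\right) 55 = \left(- \frac{4}{7}\right) 55 = - \frac{220}{7}$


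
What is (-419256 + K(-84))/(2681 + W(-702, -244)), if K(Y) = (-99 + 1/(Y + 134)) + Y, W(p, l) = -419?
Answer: -20971949/113100 ≈ -185.43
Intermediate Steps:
K(Y) = -99 + Y + 1/(134 + Y) (K(Y) = (-99 + 1/(134 + Y)) + Y = -99 + Y + 1/(134 + Y))
(-419256 + K(-84))/(2681 + W(-702, -244)) = (-419256 + (-13265 + (-84)² + 35*(-84))/(134 - 84))/(2681 - 419) = (-419256 + (-13265 + 7056 - 2940)/50)/2262 = (-419256 + (1/50)*(-9149))*(1/2262) = (-419256 - 9149/50)*(1/2262) = -20971949/50*1/2262 = -20971949/113100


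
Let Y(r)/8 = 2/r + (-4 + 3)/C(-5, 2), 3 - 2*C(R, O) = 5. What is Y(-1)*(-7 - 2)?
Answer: 72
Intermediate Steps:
C(R, O) = -1 (C(R, O) = 3/2 - ½*5 = 3/2 - 5/2 = -1)
Y(r) = 8 + 16/r (Y(r) = 8*(2/r + (-4 + 3)/(-1)) = 8*(2/r - 1*(-1)) = 8*(2/r + 1) = 8*(1 + 2/r) = 8 + 16/r)
Y(-1)*(-7 - 2) = (8 + 16/(-1))*(-7 - 2) = (8 + 16*(-1))*(-9) = (8 - 16)*(-9) = -8*(-9) = 72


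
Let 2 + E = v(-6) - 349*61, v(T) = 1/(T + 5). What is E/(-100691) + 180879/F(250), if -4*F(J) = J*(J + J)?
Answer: -17547512389/3146593750 ≈ -5.5767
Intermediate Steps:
v(T) = 1/(5 + T)
E = -21292 (E = -2 + (1/(5 - 6) - 349*61) = -2 + (1/(-1) - 21289) = -2 + (-1 - 21289) = -2 - 21290 = -21292)
F(J) = -J²/2 (F(J) = -J*(J + J)/4 = -J*2*J/4 = -J²/2)
E/(-100691) + 180879/F(250) = -21292/(-100691) + 180879/((-½*250²)) = -21292*(-1/100691) + 180879/((-½*62500)) = 21292/100691 + 180879/(-31250) = 21292/100691 + 180879*(-1/31250) = 21292/100691 - 180879/31250 = -17547512389/3146593750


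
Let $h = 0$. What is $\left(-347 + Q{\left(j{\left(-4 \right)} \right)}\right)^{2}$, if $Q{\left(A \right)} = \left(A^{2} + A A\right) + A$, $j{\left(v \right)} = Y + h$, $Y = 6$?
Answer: $72361$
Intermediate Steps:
$j{\left(v \right)} = 6$ ($j{\left(v \right)} = 6 + 0 = 6$)
$Q{\left(A \right)} = A + 2 A^{2}$ ($Q{\left(A \right)} = \left(A^{2} + A^{2}\right) + A = 2 A^{2} + A = A + 2 A^{2}$)
$\left(-347 + Q{\left(j{\left(-4 \right)} \right)}\right)^{2} = \left(-347 + 6 \left(1 + 2 \cdot 6\right)\right)^{2} = \left(-347 + 6 \left(1 + 12\right)\right)^{2} = \left(-347 + 6 \cdot 13\right)^{2} = \left(-347 + 78\right)^{2} = \left(-269\right)^{2} = 72361$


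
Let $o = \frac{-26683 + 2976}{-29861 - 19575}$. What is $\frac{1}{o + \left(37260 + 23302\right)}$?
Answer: $\frac{49436}{2993966739} \approx 1.6512 \cdot 10^{-5}$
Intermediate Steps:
$o = \frac{23707}{49436}$ ($o = - \frac{23707}{-49436} = \left(-23707\right) \left(- \frac{1}{49436}\right) = \frac{23707}{49436} \approx 0.47955$)
$\frac{1}{o + \left(37260 + 23302\right)} = \frac{1}{\frac{23707}{49436} + \left(37260 + 23302\right)} = \frac{1}{\frac{23707}{49436} + 60562} = \frac{1}{\frac{2993966739}{49436}} = \frac{49436}{2993966739}$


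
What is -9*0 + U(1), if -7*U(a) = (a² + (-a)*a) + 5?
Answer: -5/7 ≈ -0.71429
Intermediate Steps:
U(a) = -5/7 (U(a) = -((a² + (-a)*a) + 5)/7 = -((a² - a²) + 5)/7 = -(0 + 5)/7 = -⅐*5 = -5/7)
-9*0 + U(1) = -9*0 - 5/7 = 0 - 5/7 = -5/7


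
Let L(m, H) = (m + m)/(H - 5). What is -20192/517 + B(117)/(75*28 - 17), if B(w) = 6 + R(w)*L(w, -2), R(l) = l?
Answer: -308552264/7538377 ≈ -40.931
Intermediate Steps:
L(m, H) = 2*m/(-5 + H) (L(m, H) = (2*m)/(-5 + H) = 2*m/(-5 + H))
B(w) = 6 - 2*w²/7 (B(w) = 6 + w*(2*w/(-5 - 2)) = 6 + w*(2*w/(-7)) = 6 + w*(2*w*(-⅐)) = 6 + w*(-2*w/7) = 6 - 2*w²/7)
-20192/517 + B(117)/(75*28 - 17) = -20192/517 + (6 - 2/7*117²)/(75*28 - 17) = -20192*1/517 + (6 - 2/7*13689)/(2100 - 17) = -20192/517 + (6 - 27378/7)/2083 = -20192/517 - 27336/7*1/2083 = -20192/517 - 27336/14581 = -308552264/7538377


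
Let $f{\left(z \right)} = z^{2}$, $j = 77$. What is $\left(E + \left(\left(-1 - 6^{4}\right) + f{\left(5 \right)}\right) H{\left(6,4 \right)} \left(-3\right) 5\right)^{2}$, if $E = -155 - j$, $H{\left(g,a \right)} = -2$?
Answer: $1473945664$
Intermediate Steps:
$E = -232$ ($E = -155 - 77 = -232$)
$\left(E + \left(\left(-1 - 6^{4}\right) + f{\left(5 \right)}\right) H{\left(6,4 \right)} \left(-3\right) 5\right)^{2} = \left(-232 + \left(\left(-1 - 6^{4}\right) + 5^{2}\right) \left(-2\right) \left(-3\right) 5\right)^{2} = \left(-232 + \left(\left(-1 - 1296\right) + 25\right) 6 \cdot 5\right)^{2} = \left(-232 + \left(\left(-1 - 1296\right) + 25\right) 30\right)^{2} = \left(-232 + \left(-1297 + 25\right) 30\right)^{2} = \left(-232 - 38160\right)^{2} = \left(-38392\right)^{2} = 1473945664$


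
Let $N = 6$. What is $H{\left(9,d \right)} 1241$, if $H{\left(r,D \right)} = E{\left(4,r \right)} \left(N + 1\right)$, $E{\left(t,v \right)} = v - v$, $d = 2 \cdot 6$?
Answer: $0$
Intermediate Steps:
$d = 12$
$E{\left(t,v \right)} = 0$
$H{\left(r,D \right)} = 0$ ($H{\left(r,D \right)} = 0 \left(6 + 1\right) = 0 \cdot 7 = 0$)
$H{\left(9,d \right)} 1241 = 0 \cdot 1241 = 0$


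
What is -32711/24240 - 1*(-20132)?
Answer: 487966969/24240 ≈ 20131.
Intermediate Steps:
-32711/24240 - 1*(-20132) = -32711*1/24240 + 20132 = -32711/24240 + 20132 = 487966969/24240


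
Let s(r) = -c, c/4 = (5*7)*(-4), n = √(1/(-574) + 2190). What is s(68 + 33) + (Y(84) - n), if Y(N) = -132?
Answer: 428 - √721551866/574 ≈ 381.20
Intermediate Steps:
n = √721551866/574 (n = √(-1/574 + 2190) = √(1257059/574) = √721551866/574 ≈ 46.797)
c = -560 (c = 4*((5*7)*(-4)) = 4*(35*(-4)) = 4*(-140) = -560)
s(r) = 560 (s(r) = -1*(-560) = 560)
s(68 + 33) + (Y(84) - n) = 560 + (-132 - √721551866/574) = 428 - √721551866/574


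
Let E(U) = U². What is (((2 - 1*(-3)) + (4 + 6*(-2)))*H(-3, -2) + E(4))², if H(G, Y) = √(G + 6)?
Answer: 283 - 96*√3 ≈ 116.72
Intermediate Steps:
H(G, Y) = √(6 + G)
(((2 - 1*(-3)) + (4 + 6*(-2)))*H(-3, -2) + E(4))² = (((2 - 1*(-3)) + (4 + 6*(-2)))*√(6 - 3) + 4²)² = (((2 + 3) + (4 - 12))*√3 + 16)² = ((5 - 8)*√3 + 16)² = (-3*√3 + 16)² = (16 - 3*√3)²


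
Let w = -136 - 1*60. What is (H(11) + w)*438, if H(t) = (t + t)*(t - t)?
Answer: -85848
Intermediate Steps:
H(t) = 0 (H(t) = (2*t)*0 = 0)
w = -196 (w = -136 - 60 = -196)
(H(11) + w)*438 = (0 - 196)*438 = -196*438 = -85848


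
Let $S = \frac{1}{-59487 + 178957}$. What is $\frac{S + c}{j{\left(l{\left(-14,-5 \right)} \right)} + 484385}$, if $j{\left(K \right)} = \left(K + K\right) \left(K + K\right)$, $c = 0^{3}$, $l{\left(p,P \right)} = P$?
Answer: $\frac{1}{57881422950} \approx 1.7277 \cdot 10^{-11}$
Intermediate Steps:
$S = \frac{1}{119470} \approx 8.3703 \cdot 10^{-6}$
$c = 0$
$j{\left(K \right)} = 4 K^{2}$ ($j{\left(K \right)} = 2 K 2 K = 4 K^{2}$)
$\frac{S + c}{j{\left(l{\left(-14,-5 \right)} \right)} + 484385} = \frac{\frac{1}{119470} + 0}{4 \left(-5\right)^{2} + 484385} = \frac{1}{119470 \left(4 \cdot 25 + 484385\right)} = \frac{1}{119470 \left(100 + 484385\right)} = \frac{1}{119470 \cdot 484485} = \frac{1}{119470} \cdot \frac{1}{484485} = \frac{1}{57881422950}$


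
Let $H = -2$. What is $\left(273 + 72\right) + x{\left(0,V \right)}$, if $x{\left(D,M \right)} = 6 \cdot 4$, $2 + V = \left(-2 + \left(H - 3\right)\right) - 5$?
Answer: $369$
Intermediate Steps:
$V = -14$ ($V = -2 - 12 = -14$)
$x{\left(D,M \right)} = 24$
$\left(273 + 72\right) + x{\left(0,V \right)} = \left(273 + 72\right) + 24 = 345 + 24 = 369$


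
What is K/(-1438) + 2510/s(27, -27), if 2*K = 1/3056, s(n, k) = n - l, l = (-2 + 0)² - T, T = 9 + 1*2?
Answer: 11030265263/149413952 ≈ 73.823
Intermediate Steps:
T = 11 (T = 9 + 2 = 11)
l = -7 (l = (-2 + 0)² - 1*11 = (-2)² - 11 = 4 - 11 = -7)
s(n, k) = 7 + n (s(n, k) = n - 1*(-7) = n + 7 = 7 + n)
K = 1/6112 (K = (½)/3056 = (½)*(1/3056) = 1/6112 ≈ 0.00016361)
K/(-1438) + 2510/s(27, -27) = (1/6112)/(-1438) + 2510/(7 + 27) = (1/6112)*(-1/1438) + 2510/34 = -1/8789056 + 2510*(1/34) = -1/8789056 + 1255/17 = 11030265263/149413952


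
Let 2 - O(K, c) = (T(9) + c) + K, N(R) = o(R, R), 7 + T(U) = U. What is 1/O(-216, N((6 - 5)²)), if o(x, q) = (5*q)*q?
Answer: 1/211 ≈ 0.0047393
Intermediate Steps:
o(x, q) = 5*q²
T(U) = -7 + U
N(R) = 5*R²
O(K, c) = -K - c (O(K, c) = 2 - (((-7 + 9) + c) + K) = 2 - ((2 + c) + K) = 2 - (2 + K + c) = 2 + (-2 - K - c) = -K - c)
1/O(-216, N((6 - 5)²)) = 1/(-1*(-216) - 5*((6 - 5)²)²) = 1/(216 - 5*(1²)²) = 1/(216 - 5*1²) = 1/(216 - 5) = 1/211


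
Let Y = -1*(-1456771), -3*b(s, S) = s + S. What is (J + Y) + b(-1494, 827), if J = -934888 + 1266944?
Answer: 5367148/3 ≈ 1.7891e+6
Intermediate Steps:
J = 332056
b(s, S) = -S/3 - s/3 (b(s, S) = -(s + S)/3 = -(S + s)/3 = -S/3 - s/3)
Y = 1456771
(J + Y) + b(-1494, 827) = (332056 + 1456771) + (-⅓*827 - ⅓*(-1494)) = 1788827 + (-827/3 + 498) = 1788827 + 667/3 = 5367148/3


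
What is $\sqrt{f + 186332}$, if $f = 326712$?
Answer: $2 \sqrt{128261} \approx 716.27$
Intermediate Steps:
$\sqrt{f + 186332} = \sqrt{326712 + 186332} = \sqrt{513044} = 2 \sqrt{128261}$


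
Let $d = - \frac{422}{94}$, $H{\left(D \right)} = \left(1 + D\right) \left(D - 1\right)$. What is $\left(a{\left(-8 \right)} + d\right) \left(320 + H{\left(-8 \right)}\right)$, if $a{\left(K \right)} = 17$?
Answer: $\frac{225204}{47} \approx 4791.6$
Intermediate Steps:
$H{\left(D \right)} = \left(1 + D\right) \left(-1 + D\right)$
$d = - \frac{211}{47}$ ($d = \left(-422\right) \frac{1}{94} = - \frac{211}{47} \approx -4.4894$)
$\left(a{\left(-8 \right)} + d\right) \left(320 + H{\left(-8 \right)}\right) = \left(17 - \frac{211}{47}\right) \left(320 - \left(1 - \left(-8\right)^{2}\right)\right) = \frac{588 \left(320 + \left(-1 + 64\right)\right)}{47} = \frac{588 \left(320 + 63\right)}{47} = \frac{588}{47} \cdot 383 = \frac{225204}{47}$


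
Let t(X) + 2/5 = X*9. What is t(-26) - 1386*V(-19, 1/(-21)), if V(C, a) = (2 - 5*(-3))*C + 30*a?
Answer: 2247118/5 ≈ 4.4942e+5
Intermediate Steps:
t(X) = -⅖ + 9*X (t(X) = -⅖ + X*9 = -⅖ + 9*X)
V(C, a) = 17*C + 30*a (V(C, a) = (2 + 15)*C + 30*a = 17*C + 30*a)
t(-26) - 1386*V(-19, 1/(-21)) = (-⅖ + 9*(-26)) - 1386*(17*(-19) + 30/(-21)) = (-⅖ - 234) - 1386*(-323 + 30*(-1/21)) = -1172/5 - 1386*(-323 - 10/7) = -1172/5 - 1386*(-2271/7) = -1172/5 + 449658 = 2247118/5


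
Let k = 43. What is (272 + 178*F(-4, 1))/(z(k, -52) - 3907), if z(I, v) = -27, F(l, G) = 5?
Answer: -83/281 ≈ -0.29537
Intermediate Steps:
(272 + 178*F(-4, 1))/(z(k, -52) - 3907) = (272 + 178*5)/(-27 - 3907) = (272 + 890)/(-3934) = 1162*(-1/3934) = -83/281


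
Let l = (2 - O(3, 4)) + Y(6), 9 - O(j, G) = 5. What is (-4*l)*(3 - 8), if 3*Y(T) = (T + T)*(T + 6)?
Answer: 920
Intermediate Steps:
O(j, G) = 4 (O(j, G) = 9 - 1*5 = 9 - 5 = 4)
Y(T) = 2*T*(6 + T)/3 (Y(T) = ((T + T)*(T + 6))/3 = ((2*T)*(6 + T))/3 = (2*T*(6 + T))/3 = 2*T*(6 + T)/3)
l = 46 (l = (2 - 1*4) + (⅔)*6*(6 + 6) = (2 - 4) + (⅔)*6*12 = -2 + 48 = 46)
(-4*l)*(3 - 8) = (-4*46)*(3 - 8) = -184*(-5) = 920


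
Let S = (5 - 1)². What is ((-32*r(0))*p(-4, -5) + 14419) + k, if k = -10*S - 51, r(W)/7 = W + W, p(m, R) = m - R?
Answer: 14208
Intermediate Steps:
S = 16 (S = 4² = 16)
r(W) = 14*W (r(W) = 7*(W + W) = 7*(2*W) = 14*W)
k = -211 (k = -10*16 - 51 = -160 - 51 = -211)
((-32*r(0))*p(-4, -5) + 14419) + k = ((-448*0)*(-4 - 1*(-5)) + 14419) - 211 = ((-32*0)*(-4 + 5) + 14419) - 211 = (0*1 + 14419) - 211 = (0 + 14419) - 211 = 14419 - 211 = 14208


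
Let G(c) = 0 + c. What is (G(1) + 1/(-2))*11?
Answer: 11/2 ≈ 5.5000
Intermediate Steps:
G(c) = c
(G(1) + 1/(-2))*11 = (1 + 1/(-2))*11 = (1 - ½)*11 = (½)*11 = 11/2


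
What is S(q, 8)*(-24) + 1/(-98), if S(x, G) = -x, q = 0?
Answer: -1/98 ≈ -0.010204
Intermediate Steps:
S(q, 8)*(-24) + 1/(-98) = -1*0*(-24) + 1/(-98) = 0*(-24) - 1/98 = 0 - 1/98 = -1/98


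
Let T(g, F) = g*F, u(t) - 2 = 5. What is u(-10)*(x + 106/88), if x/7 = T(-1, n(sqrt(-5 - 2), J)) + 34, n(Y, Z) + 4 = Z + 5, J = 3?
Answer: 65051/44 ≈ 1478.4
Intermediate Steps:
u(t) = 7 (u(t) = 2 + 5 = 7)
n(Y, Z) = 1 + Z (n(Y, Z) = -4 + (Z + 5) = -4 + (5 + Z) = 1 + Z)
T(g, F) = F*g
x = 210 (x = 7*((1 + 3)*(-1) + 34) = 7*(4*(-1) + 34) = 7*(-4 + 34) = 7*30 = 210)
u(-10)*(x + 106/88) = 7*(210 + 106/88) = 7*(210 + 106*(1/88)) = 7*(210 + 53/44) = 7*(9293/44) = 65051/44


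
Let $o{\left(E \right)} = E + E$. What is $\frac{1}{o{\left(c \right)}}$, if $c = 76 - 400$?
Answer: $- \frac{1}{648} \approx -0.0015432$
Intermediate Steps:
$c = -324$ ($c = 76 - 400 = -324$)
$o{\left(E \right)} = 2 E$
$\frac{1}{o{\left(c \right)}} = \frac{1}{2 \left(-324\right)} = \frac{1}{-648} = - \frac{1}{648}$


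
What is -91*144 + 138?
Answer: -12966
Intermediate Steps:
-91*144 + 138 = -13104 + 138 = -12966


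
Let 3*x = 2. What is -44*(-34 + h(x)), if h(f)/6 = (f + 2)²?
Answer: -1144/3 ≈ -381.33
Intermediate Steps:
x = ⅔ (x = (⅓)*2 = ⅔ ≈ 0.66667)
h(f) = 6*(2 + f)² (h(f) = 6*(f + 2)² = 6*(2 + f)²)
-44*(-34 + h(x)) = -44*(-34 + 6*(2 + ⅔)²) = -44*(-34 + 6*(8/3)²) = -44*(-34 + 6*(64/9)) = -44*(-34 + 128/3) = -44*26/3 = -1144/3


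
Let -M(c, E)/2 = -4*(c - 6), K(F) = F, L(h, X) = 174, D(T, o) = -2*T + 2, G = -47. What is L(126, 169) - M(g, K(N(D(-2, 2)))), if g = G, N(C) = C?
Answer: 598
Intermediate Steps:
D(T, o) = 2 - 2*T
g = -47
M(c, E) = -48 + 8*c (M(c, E) = -(-8)*(c - 6) = -(-8)*(-6 + c) = -2*(24 - 4*c) = -48 + 8*c)
L(126, 169) - M(g, K(N(D(-2, 2)))) = 174 - (-48 + 8*(-47)) = 174 - (-48 - 376) = 174 - 1*(-424) = 174 + 424 = 598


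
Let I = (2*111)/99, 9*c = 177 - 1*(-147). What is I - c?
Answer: -1114/33 ≈ -33.758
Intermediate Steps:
c = 36 (c = (177 - 1*(-147))/9 = (177 + 147)/9 = (⅑)*324 = 36)
I = 74/33 (I = 222*(1/99) = 74/33 ≈ 2.2424)
I - c = 74/33 - 1*36 = 74/33 - 36 = -1114/33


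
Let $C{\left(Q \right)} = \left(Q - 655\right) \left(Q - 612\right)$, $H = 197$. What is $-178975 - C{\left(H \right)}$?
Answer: $-369045$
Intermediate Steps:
$C{\left(Q \right)} = \left(-655 + Q\right) \left(-612 + Q\right)$
$-178975 - C{\left(H \right)} = -178975 - \left(400860 + 197^{2} - 249599\right) = -178975 - \left(400860 + 38809 - 249599\right) = -178975 - 190070 = -369045$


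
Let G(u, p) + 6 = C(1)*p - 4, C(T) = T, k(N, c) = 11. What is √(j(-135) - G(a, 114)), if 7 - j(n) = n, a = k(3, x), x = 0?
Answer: √38 ≈ 6.1644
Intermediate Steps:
a = 11
j(n) = 7 - n
G(u, p) = -10 + p (G(u, p) = -6 + (1*p - 4) = -6 + (p - 4) = -6 + (-4 + p) = -10 + p)
√(j(-135) - G(a, 114)) = √((7 - 1*(-135)) - (-10 + 114)) = √((7 + 135) - 1*104) = √(142 - 104) = √38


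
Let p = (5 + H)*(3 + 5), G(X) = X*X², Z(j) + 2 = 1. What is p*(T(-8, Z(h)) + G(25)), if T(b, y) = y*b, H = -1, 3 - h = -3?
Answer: 500256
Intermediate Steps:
h = 6 (h = 3 - 1*(-3) = 3 + 3 = 6)
Z(j) = -1 (Z(j) = -2 + 1 = -1)
G(X) = X³
T(b, y) = b*y
p = 32 (p = (5 - 1)*(3 + 5) = 4*8 = 32)
p*(T(-8, Z(h)) + G(25)) = 32*(-8*(-1) + 25³) = 32*(8 + 15625) = 32*15633 = 500256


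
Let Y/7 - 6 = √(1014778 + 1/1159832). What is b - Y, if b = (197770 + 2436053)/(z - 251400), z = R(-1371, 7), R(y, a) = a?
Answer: -13192329/251393 - 7*√341272446392243526/579916 ≈ -7104.0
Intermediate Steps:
z = 7
b = -2633823/251393 (b = (197770 + 2436053)/(7 - 251400) = 2633823/(-251393) = 2633823*(-1/251393) = -2633823/251393 ≈ -10.477)
Y = 42 + 7*√341272446392243526/579916 (Y = 42 + 7*√(1014778 + 1/1159832) = 42 + 7*√(1176971997297/1159832) = 42 + 7*(√341272446392243526/579916) = 42 + 7*√341272446392243526/579916 ≈ 7093.5)
b - Y = -2633823/251393 - (42 + 7*√341272446392243526/579916) = -2633823/251393 + (-42 - 7*√341272446392243526/579916) = -13192329/251393 - 7*√341272446392243526/579916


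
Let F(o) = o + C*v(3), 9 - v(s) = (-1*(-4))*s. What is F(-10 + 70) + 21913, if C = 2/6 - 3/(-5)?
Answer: 109851/5 ≈ 21970.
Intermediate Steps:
v(s) = 9 - 4*s (v(s) = 9 - (-1*(-4))*s = 9 - 4*s)
C = 14/15 (C = 2*(⅙) - 3*(-⅕) = ⅓ + ⅗ = 14/15 ≈ 0.93333)
F(o) = -14/5 + o (F(o) = o + 14*(9 - 4*3)/15 = o + 14*(9 - 12)/15 = o + (14/15)*(-3) = o - 14/5 = -14/5 + o)
F(-10 + 70) + 21913 = (-14/5 + (-10 + 70)) + 21913 = (-14/5 + 60) + 21913 = 286/5 + 21913 = 109851/5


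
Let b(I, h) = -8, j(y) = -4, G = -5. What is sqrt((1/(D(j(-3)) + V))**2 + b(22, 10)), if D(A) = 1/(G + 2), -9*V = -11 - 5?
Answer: I*sqrt(1271)/13 ≈ 2.7424*I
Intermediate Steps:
V = 16/9 (V = -(-11 - 5)/9 = -1/9*(-16) = 16/9 ≈ 1.7778)
D(A) = -1/3 (D(A) = 1/(-5 + 2) = 1/(-3) = -1/3)
sqrt((1/(D(j(-3)) + V))**2 + b(22, 10)) = sqrt((1/(-1/3 + 16/9))**2 - 8) = sqrt((1/(13/9))**2 - 8) = sqrt((9/13)**2 - 8) = sqrt(81/169 - 8) = sqrt(-1271/169) = I*sqrt(1271)/13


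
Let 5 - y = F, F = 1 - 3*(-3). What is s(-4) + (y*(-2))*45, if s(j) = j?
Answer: 446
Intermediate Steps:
F = 10 (F = 1 - 1*(-9) = 1 + 9 = 10)
y = -5 (y = 5 - 1*10 = 5 - 10 = -5)
s(-4) + (y*(-2))*45 = -4 - 5*(-2)*45 = -4 + 10*45 = -4 + 450 = 446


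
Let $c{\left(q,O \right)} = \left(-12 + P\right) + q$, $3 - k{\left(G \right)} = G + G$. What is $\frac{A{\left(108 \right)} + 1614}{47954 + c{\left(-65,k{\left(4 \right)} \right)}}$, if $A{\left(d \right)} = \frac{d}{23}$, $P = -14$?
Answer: $\frac{37230}{1100849} \approx 0.033819$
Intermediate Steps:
$k{\left(G \right)} = 3 - 2 G$ ($k{\left(G \right)} = 3 - \left(G + G\right) = 3 - 2 G$)
$A{\left(d \right)} = \frac{d}{23}$ ($A{\left(d \right)} = d \frac{1}{23} = \frac{d}{23}$)
$c{\left(q,O \right)} = -26 + q$ ($c{\left(q,O \right)} = \left(-12 - 14\right) + q = -26 + q$)
$\frac{A{\left(108 \right)} + 1614}{47954 + c{\left(-65,k{\left(4 \right)} \right)}} = \frac{\frac{1}{23} \cdot 108 + 1614}{47954 - 91} = \frac{\frac{108}{23} + 1614}{47954 - 91} = \frac{37230}{23 \cdot 47863} = \frac{37230}{23} \cdot \frac{1}{47863} = \frac{37230}{1100849}$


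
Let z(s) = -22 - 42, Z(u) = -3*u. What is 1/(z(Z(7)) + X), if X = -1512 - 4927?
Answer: -1/6503 ≈ -0.00015378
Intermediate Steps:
z(s) = -64
X = -6439
1/(z(Z(7)) + X) = 1/(-64 - 6439) = 1/(-6503) = -1/6503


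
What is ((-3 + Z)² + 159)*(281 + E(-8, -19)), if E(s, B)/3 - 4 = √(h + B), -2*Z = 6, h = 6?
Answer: 57135 + 585*I*√13 ≈ 57135.0 + 2109.2*I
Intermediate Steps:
Z = -3 (Z = -½*6 = -3)
E(s, B) = 12 + 3*√(6 + B)
((-3 + Z)² + 159)*(281 + E(-8, -19)) = ((-3 - 3)² + 159)*(281 + (12 + 3*√(6 - 19))) = ((-6)² + 159)*(281 + (12 + 3*√(-13))) = (36 + 159)*(281 + (12 + 3*(I*√13))) = 195*(281 + (12 + 3*I*√13)) = 195*(293 + 3*I*√13) = 57135 + 585*I*√13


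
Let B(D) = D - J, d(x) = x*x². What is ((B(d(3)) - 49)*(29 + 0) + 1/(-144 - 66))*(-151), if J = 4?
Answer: 23909491/210 ≈ 1.1385e+5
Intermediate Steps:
d(x) = x³
B(D) = -4 + D (B(D) = D - 1*4 = D - 4 = -4 + D)
((B(d(3)) - 49)*(29 + 0) + 1/(-144 - 66))*(-151) = (((-4 + 3³) - 49)*(29 + 0) + 1/(-144 - 66))*(-151) = (((-4 + 27) - 49)*29 + 1/(-210))*(-151) = ((23 - 49)*29 - 1/210)*(-151) = (-26*29 - 1/210)*(-151) = (-754 - 1/210)*(-151) = -158341/210*(-151) = 23909491/210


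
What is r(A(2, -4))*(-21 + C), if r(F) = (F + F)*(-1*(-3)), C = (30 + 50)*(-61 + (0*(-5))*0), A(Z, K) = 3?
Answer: -88218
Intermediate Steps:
C = -4880 (C = 80*(-61 + 0*0) = 80*(-61 + 0) = 80*(-61) = -4880)
r(F) = 6*F (r(F) = (2*F)*3 = 6*F)
r(A(2, -4))*(-21 + C) = (6*3)*(-21 - 4880) = 18*(-4901) = -88218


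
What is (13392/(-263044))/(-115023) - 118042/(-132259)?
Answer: 297624459104086/333470237839759 ≈ 0.89251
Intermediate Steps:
(13392/(-263044))/(-115023) - 118042/(-132259) = (13392*(-1/263044))*(-1/115023) - 118042*(-1/132259) = -3348/65761*(-1/115023) + 118042/132259 = 1116/2521342501 + 118042/132259 = 297624459104086/333470237839759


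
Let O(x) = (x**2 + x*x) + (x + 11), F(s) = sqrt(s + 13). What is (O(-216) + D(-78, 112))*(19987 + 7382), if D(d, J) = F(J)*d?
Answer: 2548245483 - 10673910*sqrt(5) ≈ 2.5244e+9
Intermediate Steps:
F(s) = sqrt(13 + s)
D(d, J) = d*sqrt(13 + J) (D(d, J) = sqrt(13 + J)*d = d*sqrt(13 + J))
O(x) = 11 + x + 2*x**2 (O(x) = (x**2 + x**2) + (11 + x) = 2*x**2 + (11 + x) = 11 + x + 2*x**2)
(O(-216) + D(-78, 112))*(19987 + 7382) = ((11 - 216 + 2*(-216)**2) - 78*sqrt(13 + 112))*(19987 + 7382) = ((11 - 216 + 2*46656) - 390*sqrt(5))*27369 = ((11 - 216 + 93312) - 390*sqrt(5))*27369 = (93107 - 390*sqrt(5))*27369 = 2548245483 - 10673910*sqrt(5)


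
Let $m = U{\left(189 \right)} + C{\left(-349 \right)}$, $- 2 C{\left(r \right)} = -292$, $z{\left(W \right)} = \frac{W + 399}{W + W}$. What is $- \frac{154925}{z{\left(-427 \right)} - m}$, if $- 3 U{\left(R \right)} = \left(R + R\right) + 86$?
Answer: $- \frac{28351275}{1592} \approx -17809.0$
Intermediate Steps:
$U{\left(R \right)} = - \frac{86}{3} - \frac{2 R}{3}$ ($U{\left(R \right)} = - \frac{\left(R + R\right) + 86}{3} = - \frac{2 R + 86}{3} = - \frac{86 + 2 R}{3} = - \frac{86}{3} - \frac{2 R}{3}$)
$z{\left(W \right)} = \frac{399 + W}{2 W}$
$C{\left(r \right)} = 146$ ($C{\left(r \right)} = \left(- \frac{1}{2}\right) \left(-292\right) = 146$)
$m = - \frac{26}{3}$ ($m = \left(- \frac{86}{3} - 126\right) + 146 = - \frac{464}{3} + 146 = - \frac{26}{3} \approx -8.6667$)
$- \frac{154925}{z{\left(-427 \right)} - m} = - \frac{154925}{\frac{399 - 427}{2 \left(-427\right)} - - \frac{26}{3}} = - \frac{154925}{\frac{1}{2} \left(- \frac{1}{427}\right) \left(-28\right) + \frac{26}{3}} = - \frac{154925}{\frac{2}{61} + \frac{26}{3}} = - \frac{154925}{\frac{1592}{183}} = \left(-154925\right) \frac{183}{1592} = - \frac{28351275}{1592}$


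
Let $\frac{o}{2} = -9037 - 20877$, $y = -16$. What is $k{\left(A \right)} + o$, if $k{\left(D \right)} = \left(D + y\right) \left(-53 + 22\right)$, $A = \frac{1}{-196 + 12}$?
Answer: $- \frac{10917057}{184} \approx -59332.0$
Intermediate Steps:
$o = -59828$ ($o = 2 \left(-9037 - 20877\right) = 2 \left(-29914\right) = -59828$)
$A = - \frac{1}{184}$ ($A = \frac{1}{-184} = - \frac{1}{184} \approx -0.0054348$)
$k{\left(D \right)} = 496 - 31 D$ ($k{\left(D \right)} = \left(D - 16\right) \left(-53 + 22\right) = \left(-16 + D\right) \left(-31\right) = 496 - 31 D$)
$k{\left(A \right)} + o = \left(496 - - \frac{31}{184}\right) - 59828 = \left(496 + \frac{31}{184}\right) - 59828 = \frac{91295}{184} - 59828 = - \frac{10917057}{184}$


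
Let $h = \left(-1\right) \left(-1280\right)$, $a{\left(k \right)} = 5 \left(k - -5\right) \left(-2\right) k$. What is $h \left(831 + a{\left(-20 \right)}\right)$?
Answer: $-2776320$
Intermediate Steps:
$a{\left(k \right)} = 5 k \left(-10 - 2 k\right)$ ($a{\left(k \right)} = 5 \left(k + 5\right) \left(-2\right) k = 5 \left(5 + k\right) \left(-2\right) k = 5 \left(-10 - 2 k\right) k = 5 k \left(-10 - 2 k\right)$)
$h = 1280$
$h \left(831 + a{\left(-20 \right)}\right) = 1280 \left(831 - - 200 \left(5 - 20\right)\right) = 1280 \left(831 - \left(-200\right) \left(-15\right)\right) = 1280 \left(831 - 3000\right) = 1280 \left(-2169\right) = -2776320$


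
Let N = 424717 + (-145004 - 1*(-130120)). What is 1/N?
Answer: 1/409833 ≈ 2.4400e-6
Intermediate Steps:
N = 409833 (N = 424717 + (-145004 + 130120) = 424717 - 14884 = 409833)
1/N = 1/409833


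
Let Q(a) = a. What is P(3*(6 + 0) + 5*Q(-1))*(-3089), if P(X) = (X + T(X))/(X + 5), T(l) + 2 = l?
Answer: -12356/3 ≈ -4118.7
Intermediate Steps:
T(l) = -2 + l
P(X) = (-2 + 2*X)/(5 + X) (P(X) = (X + (-2 + X))/(X + 5) = (-2 + 2*X)/(5 + X))
P(3*(6 + 0) + 5*Q(-1))*(-3089) = (2*(-1 + (3*(6 + 0) + 5*(-1)))/(5 + (3*(6 + 0) + 5*(-1))))*(-3089) = (2*(-1 + (3*6 - 5))/(5 + (3*6 - 5)))*(-3089) = (2*(-1 + (18 - 5))/(5 + (18 - 5)))*(-3089) = (2*(-1 + 13)/(5 + 13))*(-3089) = (2*12/18)*(-3089) = (2*(1/18)*12)*(-3089) = (4/3)*(-3089) = -12356/3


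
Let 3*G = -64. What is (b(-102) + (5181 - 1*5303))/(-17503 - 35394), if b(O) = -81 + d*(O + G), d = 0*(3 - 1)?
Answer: 203/52897 ≈ 0.0038376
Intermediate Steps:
G = -64/3 (G = (⅓)*(-64) = -64/3 ≈ -21.333)
d = 0 (d = 0*2 = 0)
b(O) = -81 (b(O) = -81 + 0*(O - 64/3) = -81 + 0*(-64/3 + O) = -81 + 0 = -81)
(b(-102) + (5181 - 1*5303))/(-17503 - 35394) = (-81 + (5181 - 1*5303))/(-17503 - 35394) = (-81 + (5181 - 5303))/(-52897) = (-81 - 122)*(-1/52897) = -203*(-1/52897) = 203/52897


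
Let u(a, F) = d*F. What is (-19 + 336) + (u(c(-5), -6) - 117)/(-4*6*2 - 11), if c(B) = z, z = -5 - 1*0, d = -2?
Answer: 18808/59 ≈ 318.78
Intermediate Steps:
z = -5 (z = -5 + 0 = -5)
c(B) = -5
u(a, F) = -2*F
(-19 + 336) + (u(c(-5), -6) - 117)/(-4*6*2 - 11) = (-19 + 336) + (-2*(-6) - 117)/(-4*6*2 - 11) = 317 + (12 - 117)/(-24*2 - 11) = 317 - 105/(-48 - 11) = 317 - 105/(-59) = 317 - 105*(-1/59) = 317 + 105/59 = 18808/59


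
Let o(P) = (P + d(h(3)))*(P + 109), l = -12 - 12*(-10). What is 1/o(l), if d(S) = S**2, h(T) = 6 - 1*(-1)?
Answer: 1/34069 ≈ 2.9352e-5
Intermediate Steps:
h(T) = 7 (h(T) = 6 + 1 = 7)
l = 108 (l = -12 + 120 = 108)
o(P) = (49 + P)*(109 + P) (o(P) = (P + 7**2)*(P + 109) = (P + 49)*(109 + P) = (49 + P)*(109 + P))
1/o(l) = 1/(5341 + 108**2 + 158*108) = 1/(5341 + 11664 + 17064) = 1/34069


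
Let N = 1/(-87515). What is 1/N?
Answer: -87515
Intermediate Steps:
N = -1/87515 ≈ -1.1427e-5
1/N = 1/(-1/87515) = -87515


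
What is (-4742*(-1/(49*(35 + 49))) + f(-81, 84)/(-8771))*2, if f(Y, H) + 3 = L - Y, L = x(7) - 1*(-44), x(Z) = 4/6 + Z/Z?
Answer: 419215/184191 ≈ 2.2760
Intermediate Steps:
x(Z) = 5/3 (x(Z) = 4*(⅙) + 1 = ⅔ + 1 = 5/3)
L = 137/3 (L = 5/3 - 1*(-44) = 5/3 + 44 = 137/3 ≈ 45.667)
f(Y, H) = 128/3 - Y (f(Y, H) = -3 + (137/3 - Y) = 128/3 - Y)
(-4742*(-1/(49*(35 + 49))) + f(-81, 84)/(-8771))*2 = (-4742*(-1/(49*(35 + 49))) + (128/3 - 1*(-81))/(-8771))*2 = (-4742/((-49*84)) + (128/3 + 81)*(-1/8771))*2 = (-4742/(-4116) + (371/3)*(-1/8771))*2 = (-4742*(-1/4116) - 53/3759)*2 = (2371/2058 - 53/3759)*2 = (419215/368382)*2 = 419215/184191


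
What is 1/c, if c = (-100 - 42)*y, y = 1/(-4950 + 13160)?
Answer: -4105/71 ≈ -57.817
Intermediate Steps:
y = 1/8210 ≈ 0.00012180
c = -71/4105 (c = (-100 - 42)*(1/8210) = -142*1/8210 = -71/4105 ≈ -0.017296)
1/c = 1/(-71/4105) = -4105/71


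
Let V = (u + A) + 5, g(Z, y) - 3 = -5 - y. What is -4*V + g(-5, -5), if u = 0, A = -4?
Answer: -1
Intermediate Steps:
g(Z, y) = -2 - y (g(Z, y) = 3 + (-5 - y) = -2 - y)
V = 1 (V = (0 - 4) + 5 = -4 + 5 = 1)
-4*V + g(-5, -5) = -4*1 + (-2 - 1*(-5)) = -4 + (-2 + 5) = -4 + 3 = -1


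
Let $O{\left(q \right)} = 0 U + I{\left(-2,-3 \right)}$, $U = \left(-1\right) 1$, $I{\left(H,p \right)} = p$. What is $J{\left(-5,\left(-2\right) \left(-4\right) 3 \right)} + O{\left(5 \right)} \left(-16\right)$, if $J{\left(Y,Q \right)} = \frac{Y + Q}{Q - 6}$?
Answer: $\frac{883}{18} \approx 49.056$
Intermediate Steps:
$U = -1$
$J{\left(Y,Q \right)} = \frac{Q + Y}{-6 + Q}$
$O{\left(q \right)} = -3$ ($O{\left(q \right)} = 0 \left(-1\right) - 3 = 0 - 3 = -3$)
$J{\left(-5,\left(-2\right) \left(-4\right) 3 \right)} + O{\left(5 \right)} \left(-16\right) = \frac{\left(-2\right) \left(-4\right) 3 - 5}{-6 + \left(-2\right) \left(-4\right) 3} - -48 = \frac{8 \cdot 3 - 5}{-6 + 8 \cdot 3} + 48 = \frac{24 - 5}{-6 + 24} + 48 = \frac{1}{18} \cdot 19 + 48 = \frac{19}{18} + 48 = \frac{883}{18}$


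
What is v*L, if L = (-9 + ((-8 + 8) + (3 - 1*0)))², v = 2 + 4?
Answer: 216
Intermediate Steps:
v = 6
L = 36 (L = (-9 + (0 + (3 + 0)))² = (-9 + (0 + 3))² = (-9 + 3)² = (-6)² = 36)
v*L = 6*36 = 216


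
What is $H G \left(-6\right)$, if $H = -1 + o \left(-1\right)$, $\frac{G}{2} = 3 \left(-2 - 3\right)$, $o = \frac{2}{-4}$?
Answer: $-90$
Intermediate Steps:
$o = - \frac{1}{2}$ ($o = 2 \left(- \frac{1}{4}\right) = - \frac{1}{2} \approx -0.5$)
$G = -30$ ($G = 2 \cdot 3 \left(-2 - 3\right) = 2 \cdot 3 \left(-5\right) = 2 \left(-15\right) = -30$)
$H = - \frac{1}{2}$ ($H = -1 - - \frac{1}{2} = -1 + \frac{1}{2} = - \frac{1}{2} \approx -0.5$)
$H G \left(-6\right) = \left(- \frac{1}{2}\right) \left(-30\right) \left(-6\right) = 15 \left(-6\right) = -90$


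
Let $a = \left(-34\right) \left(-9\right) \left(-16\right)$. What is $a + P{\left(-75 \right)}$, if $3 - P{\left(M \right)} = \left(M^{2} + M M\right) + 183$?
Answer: $-16326$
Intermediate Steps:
$P{\left(M \right)} = -180 - 2 M^{2}$ ($P{\left(M \right)} = 3 - \left(\left(M^{2} + M M\right) + 183\right) = 3 - \left(\left(M^{2} + M^{2}\right) + 183\right) = 3 - \left(2 M^{2} + 183\right) = 3 - \left(183 + 2 M^{2}\right) = -180 - 2 M^{2}$)
$a = -4896$ ($a = 306 \left(-16\right) = -4896$)
$a + P{\left(-75 \right)} = -4896 - \left(180 + 2 \left(-75\right)^{2}\right) = -4896 - 11430 = -16326$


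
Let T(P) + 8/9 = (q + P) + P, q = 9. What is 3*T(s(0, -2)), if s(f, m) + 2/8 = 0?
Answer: 137/6 ≈ 22.833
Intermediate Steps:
s(f, m) = -¼ (s(f, m) = -¼ + 0 = -¼)
T(P) = 73/9 + 2*P (T(P) = -8/9 + ((9 + P) + P) = -8/9 + (9 + 2*P) = 73/9 + 2*P)
3*T(s(0, -2)) = 3*(73/9 + 2*(-¼)) = 3*(73/9 - ½) = 3*(137/18) = 137/6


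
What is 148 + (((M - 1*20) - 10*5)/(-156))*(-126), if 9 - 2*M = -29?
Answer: 2777/26 ≈ 106.81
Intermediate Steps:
M = 19 (M = 9/2 - ½*(-29) = 9/2 + 29/2 = 19)
148 + (((M - 1*20) - 10*5)/(-156))*(-126) = 148 + (((19 - 1*20) - 10*5)/(-156))*(-126) = 148 + (((19 - 20) - 50)*(-1/156))*(-126) = 148 + ((-1 - 50)*(-1/156))*(-126) = 148 - 51*(-1/156)*(-126) = 148 + (17/52)*(-126) = 148 - 1071/26 = 2777/26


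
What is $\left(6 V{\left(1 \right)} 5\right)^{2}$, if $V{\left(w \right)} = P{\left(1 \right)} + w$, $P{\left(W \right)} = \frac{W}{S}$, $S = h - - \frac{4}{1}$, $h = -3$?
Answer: $3600$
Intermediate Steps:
$S = 1$ ($S = -3 - - \frac{4}{1} = -3 - \left(-4\right) 1 = -3 - -4 = -3 + 4 = 1$)
$P{\left(W \right)} = W$ ($P{\left(W \right)} = \frac{W}{1} = W 1 = W$)
$V{\left(w \right)} = 1 + w$
$\left(6 V{\left(1 \right)} 5\right)^{2} = \left(6 \left(1 + 1\right) 5\right)^{2} = \left(6 \cdot 2 \cdot 5\right)^{2} = \left(12 \cdot 5\right)^{2} = 60^{2} = 3600$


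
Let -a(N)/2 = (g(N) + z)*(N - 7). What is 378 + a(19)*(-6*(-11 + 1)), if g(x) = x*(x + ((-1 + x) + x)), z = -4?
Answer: -1526022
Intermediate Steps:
g(x) = x*(-1 + 3*x) (g(x) = x*(x + (-1 + 2*x)) = x*(-1 + 3*x))
a(N) = -2*(-7 + N)*(-4 + N*(-1 + 3*N)) (a(N) = -2*(N*(-1 + 3*N) - 4)*(N - 7) = -2*(-4 + N*(-1 + 3*N))*(-7 + N) = -2*(-7 + N)*(-4 + N*(-1 + 3*N)))
378 + a(19)*(-6*(-11 + 1)) = 378 + (-56 - 6*19 - 6*19³ + 44*19²)*(-6*(-11 + 1)) = 378 + (-56 - 114 - 6*6859 + 44*361)*(-6*(-10)) = 378 + (-56 - 114 - 41154 + 15884)*60 = 378 - 25440*60 = 378 - 1526400 = -1526022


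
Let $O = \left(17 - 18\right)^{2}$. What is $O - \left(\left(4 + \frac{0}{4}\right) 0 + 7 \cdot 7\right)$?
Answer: $-48$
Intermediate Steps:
$O = 1$ ($O = \left(-1\right)^{2} = 1$)
$O - \left(\left(4 + \frac{0}{4}\right) 0 + 7 \cdot 7\right) = 1 - \left(\left(4 + \frac{0}{4}\right) 0 + 7 \cdot 7\right) = 1 - \left(\left(4 + 0 \cdot \frac{1}{4}\right) 0 + 49\right) = 1 - \left(\left(4 + 0\right) 0 + 49\right) = 1 - \left(4 \cdot 0 + 49\right) = 1 - \left(0 + 49\right) = 1 - 49 = -48$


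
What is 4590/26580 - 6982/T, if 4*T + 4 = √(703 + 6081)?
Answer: -6121333/374778 - 13964*√106/423 ≈ -356.21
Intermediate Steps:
T = -1 + 2*√106 (T = -1 + √(703 + 6081)/4 = -1 + √6784/4 = -1 + (8*√106)/4 = -1 + 2*√106 ≈ 19.591)
4590/26580 - 6982/T = 4590/26580 - 6982/(-1 + 2*√106) = 4590*(1/26580) - 6982/(-1 + 2*√106) = 153/886 - 6982/(-1 + 2*√106)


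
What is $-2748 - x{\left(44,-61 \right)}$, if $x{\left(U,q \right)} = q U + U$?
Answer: $-108$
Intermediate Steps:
$x{\left(U,q \right)} = U + U q$ ($x{\left(U,q \right)} = U q + U = U + U q$)
$-2748 - x{\left(44,-61 \right)} = -2748 - 44 \left(1 - 61\right) = -2748 - 44 \left(-60\right) = -2748 - -2640 = -2748 + 2640 = -108$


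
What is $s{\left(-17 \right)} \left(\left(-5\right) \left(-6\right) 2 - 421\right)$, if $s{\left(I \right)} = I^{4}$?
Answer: $-30151081$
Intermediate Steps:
$s{\left(-17 \right)} \left(\left(-5\right) \left(-6\right) 2 - 421\right) = \left(-17\right)^{4} \left(\left(-5\right) \left(-6\right) 2 - 421\right) = 83521 \left(30 \cdot 2 - 421\right) = 83521 \left(60 - 421\right) = 83521 \left(-361\right) = -30151081$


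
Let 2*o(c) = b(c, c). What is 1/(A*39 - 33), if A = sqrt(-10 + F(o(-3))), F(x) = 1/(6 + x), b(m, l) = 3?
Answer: -55/26827 - 26*I*sqrt(555)/80481 ≈ -0.0020502 - 0.0076107*I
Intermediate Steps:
o(c) = 3/2 (o(c) = (1/2)*3 = 3/2)
A = 2*I*sqrt(555)/15 (A = sqrt(-10 + 1/(6 + 3/2)) = sqrt(-10 + 1/(15/2)) = sqrt(-10 + 2/15) = sqrt(-148/15) = 2*I*sqrt(555)/15 ≈ 3.1411*I)
1/(A*39 - 33) = 1/((2*I*sqrt(555)/15)*39 - 33) = 1/(26*I*sqrt(555)/5 - 33) = 1/(-33 + 26*I*sqrt(555)/5)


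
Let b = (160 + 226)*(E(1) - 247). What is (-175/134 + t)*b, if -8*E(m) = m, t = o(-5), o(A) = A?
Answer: 322419045/536 ≈ 6.0153e+5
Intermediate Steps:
t = -5
E(m) = -m/8
b = -381561/4 (b = (160 + 226)*(-⅛*1 - 247) = 386*(-⅛ - 247) = 386*(-1977/8) = -381561/4 ≈ -95390.)
(-175/134 + t)*b = (-175/134 - 5)*(-381561/4) = -845/134*(-381561/4) = 322419045/536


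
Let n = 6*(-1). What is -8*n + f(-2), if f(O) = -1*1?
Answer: 47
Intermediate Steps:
f(O) = -1
n = -6
-8*n + f(-2) = -8*(-6) - 1 = 48 - 1 = 47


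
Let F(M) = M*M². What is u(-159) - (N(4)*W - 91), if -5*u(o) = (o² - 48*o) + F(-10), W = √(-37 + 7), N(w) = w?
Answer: -31458/5 - 4*I*√30 ≈ -6291.6 - 21.909*I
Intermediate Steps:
W = I*√30 (W = √(-30) = I*√30 ≈ 5.4772*I)
F(M) = M³
u(o) = 200 - o²/5 + 48*o/5 (u(o) = -((o² - 48*o) + (-10)³)/5 = -((o² - 48*o) - 1000)/5 = -(-1000 + o² - 48*o)/5 = 200 - o²/5 + 48*o/5)
u(-159) - (N(4)*W - 91) = (200 - ⅕*(-159)² + (48/5)*(-159)) - (4*(I*√30) - 91) = (200 - ⅕*25281 - 7632/5) - (4*I*√30 - 91) = (200 - 25281/5 - 7632/5) - (-91 + 4*I*√30) = -31913/5 + (91 - 4*I*√30) = -31458/5 - 4*I*√30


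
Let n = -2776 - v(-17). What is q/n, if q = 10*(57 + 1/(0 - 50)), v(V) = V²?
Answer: -2849/15325 ≈ -0.18591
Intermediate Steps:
n = -3065 (n = -2776 - 1*(-17)² = -2776 - 1*289 = -2776 - 289 = -3065)
q = 2849/5 (q = 10*(57 + 1/(-50)) = 10*(57 - 1/50) = 10*(2849/50) = 2849/5 ≈ 569.80)
q/n = (2849/5)/(-3065) = (2849/5)*(-1/3065) = -2849/15325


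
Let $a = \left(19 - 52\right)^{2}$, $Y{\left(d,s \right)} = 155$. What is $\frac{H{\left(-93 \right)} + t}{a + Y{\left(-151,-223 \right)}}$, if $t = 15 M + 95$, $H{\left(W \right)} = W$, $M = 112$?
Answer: $\frac{841}{622} \approx 1.3521$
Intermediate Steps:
$t = 1775$ ($t = 15 \cdot 112 + 95 = 1680 + 95 = 1775$)
$a = 1089$ ($a = \left(-33\right)^{2} = 1089$)
$\frac{H{\left(-93 \right)} + t}{a + Y{\left(-151,-223 \right)}} = \frac{-93 + 1775}{1089 + 155} = \frac{1682}{1244} = 1682 \cdot \frac{1}{1244} = \frac{841}{622}$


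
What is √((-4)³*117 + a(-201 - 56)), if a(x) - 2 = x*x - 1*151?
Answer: 2*√14603 ≈ 241.69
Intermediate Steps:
a(x) = -149 + x² (a(x) = 2 + (x*x - 1*151) = 2 + (x² - 151) = 2 + (-151 + x²) = -149 + x²)
√((-4)³*117 + a(-201 - 56)) = √((-4)³*117 + (-149 + (-201 - 56)²)) = √(-64*117 + (-149 + (-257)²)) = √(-7488 + (-149 + 66049)) = √(-7488 + 65900) = √58412 = 2*√14603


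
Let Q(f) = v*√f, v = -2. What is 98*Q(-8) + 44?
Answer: 44 - 392*I*√2 ≈ 44.0 - 554.37*I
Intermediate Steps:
Q(f) = -2*√f
98*Q(-8) + 44 = 98*(-4*I*√2) + 44 = -392*I*√2 + 44 = 44 - 392*I*√2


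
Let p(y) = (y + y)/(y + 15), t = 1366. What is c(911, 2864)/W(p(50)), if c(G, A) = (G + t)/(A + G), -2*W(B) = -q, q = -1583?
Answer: -4554/5975825 ≈ -0.00076207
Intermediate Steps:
p(y) = 2*y/(15 + y) (p(y) = (2*y)/(15 + y) = 2*y/(15 + y))
W(B) = -1583/2 (W(B) = -(-1)*(-1583)/2 = -1/2*1583 = -1583/2)
c(G, A) = (1366 + G)/(A + G) (c(G, A) = (G + 1366)/(A + G) = (1366 + G)/(A + G))
c(911, 2864)/W(p(50)) = ((1366 + 911)/(2864 + 911))/(-1583/2) = (2277/3775)*(-2/1583) = -4554/5975825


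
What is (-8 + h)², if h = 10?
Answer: 4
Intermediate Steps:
(-8 + h)² = (-8 + 10)² = 2² = 4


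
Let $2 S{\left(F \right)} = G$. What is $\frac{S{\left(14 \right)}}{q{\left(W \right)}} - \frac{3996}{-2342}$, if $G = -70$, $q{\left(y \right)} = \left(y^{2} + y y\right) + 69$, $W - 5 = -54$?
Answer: $\frac{9691273}{5703941} \approx 1.699$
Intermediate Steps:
$W = -49$ ($W = 5 - 54 = -49$)
$q{\left(y \right)} = 69 + 2 y^{2}$ ($q{\left(y \right)} = \left(y^{2} + y^{2}\right) + 69 = 2 y^{2} + 69 = 69 + 2 y^{2}$)
$S{\left(F \right)} = -35$ ($S{\left(F \right)} = \frac{1}{2} \left(-70\right) = -35$)
$\frac{S{\left(14 \right)}}{q{\left(W \right)}} - \frac{3996}{-2342} = - \frac{35}{69 + 2 \left(-49\right)^{2}} - \frac{3996}{-2342} = - \frac{35}{69 + 2 \cdot 2401} - - \frac{1998}{1171} = - \frac{35}{69 + 4802} + \frac{1998}{1171} = - \frac{35}{4871} + \frac{1998}{1171} = \frac{9691273}{5703941}$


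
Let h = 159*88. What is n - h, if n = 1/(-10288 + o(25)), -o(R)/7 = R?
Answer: -146398297/10463 ≈ -13992.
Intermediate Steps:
o(R) = -7*R
h = 13992
n = -1/10463 (n = 1/(-10288 - 7*25) = 1/(-10288 - 175) = 1/(-10463) = -1/10463 ≈ -9.5575e-5)
n - h = -1/10463 - 1*13992 = -1/10463 - 13992 = -146398297/10463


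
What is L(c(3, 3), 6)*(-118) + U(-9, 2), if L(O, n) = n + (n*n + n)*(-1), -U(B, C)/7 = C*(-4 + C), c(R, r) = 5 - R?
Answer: 4276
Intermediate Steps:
U(B, C) = -7*C*(-4 + C)
L(O, n) = -n² (L(O, n) = n + (n² + n)*(-1) = n + (n + n²)*(-1) = n + (-n - n²) = -n²)
L(c(3, 3), 6)*(-118) + U(-9, 2) = -1*6²*(-118) + 7*2*(4 - 1*2) = -1*36*(-118) + 7*2*(4 - 2) = -36*(-118) + 7*2*2 = 4248 + 28 = 4276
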